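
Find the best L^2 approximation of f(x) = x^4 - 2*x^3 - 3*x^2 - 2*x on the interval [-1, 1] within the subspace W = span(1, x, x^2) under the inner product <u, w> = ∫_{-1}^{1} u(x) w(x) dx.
g(x) = -15*x^2/7 - 16*x/5 - 3/35

The best approximation g ∈ W is the orthogonal projection of f onto W. Writing g = a_0 + a_1 x + a_2 x^2, the coefficients solve the normal equations G · a = b where
  G_{ij} = <φ_i, φ_j> and b_i = <f, φ_i>, with φ_0 = 1, φ_1 = x, φ_2 = x^2.
G =
  [2, 0, 2/3]
  [0, 2/3, 0]
  [2/3, 0, 2/5],
b = (-8/5, -32/15, -32/35).
Solving gives a_0 = -3/35, a_1 = -16/5, a_2 = -15/7, so
  g(x) = -15*x^2/7 - 16*x/5 - 3/35.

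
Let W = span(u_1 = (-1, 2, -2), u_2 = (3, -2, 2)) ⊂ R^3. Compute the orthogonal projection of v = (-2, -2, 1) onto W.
proj_W(v) = (-2, -3/2, 3/2)

Set up U = [u_1 | ... | u_2] ∈ R^(3×2). The projector onto W = col(U) is P = U (U^T U)^(-1) U^T.
Compute U^T U =
  [9, -11]
  [-11, 17],
and U^T v = (-4, 0).
Solve U^T U · c = U^T v for the coefficients: c = (-17/8, -11/8). The projection is proj_W(v) = U c.
Check: (v - proj_W(v)) · u_1 = 0  (should be 0).
Check: (v - proj_W(v)) · u_2 = 0  (should be 0).
Result: proj_W(v) = (-2, -3/2, 3/2).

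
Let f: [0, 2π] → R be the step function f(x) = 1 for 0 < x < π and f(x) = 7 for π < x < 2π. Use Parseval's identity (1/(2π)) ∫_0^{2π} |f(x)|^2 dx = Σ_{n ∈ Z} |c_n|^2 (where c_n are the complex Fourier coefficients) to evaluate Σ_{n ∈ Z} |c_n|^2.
Σ |c_n|^2 = 25

Parseval equates the L^2 energy of f (normalised by 1/(2π)) with the ℓ^2 sum of its Fourier coefficients: (1/(2π)) ∫_0^{2π} |f|^2 = Σ |c_n|^2.
Compute the left side: (1/(2π)) [∫_0^π 1^2 dx + ∫_π^{2π} 7^2 dx] = (1/(2π)) · (1π + 49π) = (1 + 49)/2 = 25.
So Σ_{n ∈ Z} |c_n|^2 = 25.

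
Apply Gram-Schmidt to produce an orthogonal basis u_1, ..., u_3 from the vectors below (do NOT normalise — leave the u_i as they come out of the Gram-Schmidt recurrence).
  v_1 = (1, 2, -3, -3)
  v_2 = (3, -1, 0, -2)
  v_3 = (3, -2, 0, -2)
Orthogonal basis:
  u_1 = (1, 2, -3, -3)
  u_2 = (62/23, -37/23, 21/23, -25/23)
  u_3 = (-76/273, -166/273, -5/13, -31/273)

Apply the Gram-Schmidt recurrence
  u_1 = v_1
  u_i = v_i − Σ_{j<i} ((v_i · u_j) / (u_j · u_j)) · u_j.

Step by step this gives:
  u_1 = (1, 2, -3, -3)
  u_2 = (62/23, -37/23, 21/23, -25/23)
  u_3 = (-76/273, -166/273, -5/13, -31/273)

Orthogonality check:
  u_2 · u_1 = 0 (should be 0)
  u_3 · u_1 = 0 (should be 0)
  u_3 · u_2 = 0 (should be 0)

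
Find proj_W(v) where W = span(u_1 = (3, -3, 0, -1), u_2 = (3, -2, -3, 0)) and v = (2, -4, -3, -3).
proj_W(v) = (717/193, -595/193, -366/193, -117/193)

Set up U = [u_1 | ... | u_2] ∈ R^(4×2). The projector onto W = col(U) is P = U (U^T U)^(-1) U^T.
Compute U^T U =
  [19, 15]
  [15, 22],
and U^T v = (21, 23).
Solve U^T U · c = U^T v for the coefficients: c = (117/193, 122/193). The projection is proj_W(v) = U c.
Check: (v - proj_W(v)) · u_1 = 0  (should be 0).
Check: (v - proj_W(v)) · u_2 = 0  (should be 0).
Result: proj_W(v) = (717/193, -595/193, -366/193, -117/193).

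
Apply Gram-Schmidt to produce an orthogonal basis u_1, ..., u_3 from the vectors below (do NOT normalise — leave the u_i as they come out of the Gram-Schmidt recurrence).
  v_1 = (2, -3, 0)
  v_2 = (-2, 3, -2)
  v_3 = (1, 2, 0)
Orthogonal basis:
  u_1 = (2, -3, 0)
  u_2 = (0, 0, -2)
  u_3 = (21/13, 14/13, 0)

Apply the Gram-Schmidt recurrence
  u_1 = v_1
  u_i = v_i − Σ_{j<i} ((v_i · u_j) / (u_j · u_j)) · u_j.

Step by step this gives:
  u_1 = (2, -3, 0)
  u_2 = (0, 0, -2)
  u_3 = (21/13, 14/13, 0)

Orthogonality check:
  u_2 · u_1 = 0 (should be 0)
  u_3 · u_1 = 0 (should be 0)
  u_3 · u_2 = 0 (should be 0)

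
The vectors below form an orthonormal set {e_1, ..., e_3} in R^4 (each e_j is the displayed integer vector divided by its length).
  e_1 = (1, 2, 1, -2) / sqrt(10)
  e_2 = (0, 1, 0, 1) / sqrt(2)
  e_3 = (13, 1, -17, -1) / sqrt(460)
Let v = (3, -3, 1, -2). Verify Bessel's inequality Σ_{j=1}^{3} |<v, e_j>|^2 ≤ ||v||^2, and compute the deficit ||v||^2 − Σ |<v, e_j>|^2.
Σ |<v, e_j>|^2 = 1275/92; ||v||^2 = 23; deficit = 841/92

Write each e_j = u_j / sqrt(<u_j, u_j>) where u_j is the displayed integer vector. Then <v, e_j> = <v, u_j> / sqrt(<u_j, u_j>), so |<v, e_j>|^2 = <v, u_j>^2 / <u_j, u_j>.
Coefficients: <v, e_1> = 2/sqrt(10), <v, e_2> = -5/sqrt(2), <v, e_3> = 21/sqrt(460).
Square and sum: Σ |<v, e_j>|^2 = 1275/92.
Compute ||v||^2 = v·v = 23.
Deficit = 23 − 1275/92 = 841/92 ≥ 0, confirming Bessel's inequality. (The deficit equals ||v − Σ <v,e_j> e_j||^2, the squared distance from v to span{e_j}.)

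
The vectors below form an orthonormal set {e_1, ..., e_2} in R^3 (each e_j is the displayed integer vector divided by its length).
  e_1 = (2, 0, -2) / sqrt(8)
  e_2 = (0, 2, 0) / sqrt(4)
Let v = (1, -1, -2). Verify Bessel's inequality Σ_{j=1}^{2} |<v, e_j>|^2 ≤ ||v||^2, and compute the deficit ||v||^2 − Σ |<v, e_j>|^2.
Σ |<v, e_j>|^2 = 11/2; ||v||^2 = 6; deficit = 1/2

Write each e_j = u_j / sqrt(<u_j, u_j>) where u_j is the displayed integer vector. Then <v, e_j> = <v, u_j> / sqrt(<u_j, u_j>), so |<v, e_j>|^2 = <v, u_j>^2 / <u_j, u_j>.
Coefficients: <v, e_1> = 6/sqrt(8), <v, e_2> = -2/sqrt(4).
Square and sum: Σ |<v, e_j>|^2 = 11/2.
Compute ||v||^2 = v·v = 6.
Deficit = 6 − 11/2 = 1/2 ≥ 0, confirming Bessel's inequality. (The deficit equals ||v − Σ <v,e_j> e_j||^2, the squared distance from v to span{e_j}.)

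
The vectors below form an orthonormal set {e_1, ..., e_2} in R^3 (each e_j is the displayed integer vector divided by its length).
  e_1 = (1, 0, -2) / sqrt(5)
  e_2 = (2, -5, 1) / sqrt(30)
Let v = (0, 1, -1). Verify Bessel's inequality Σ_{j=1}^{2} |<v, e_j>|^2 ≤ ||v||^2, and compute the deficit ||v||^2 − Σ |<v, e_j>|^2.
Σ |<v, e_j>|^2 = 2; ||v||^2 = 2; deficit = 0

Write each e_j = u_j / sqrt(<u_j, u_j>) where u_j is the displayed integer vector. Then <v, e_j> = <v, u_j> / sqrt(<u_j, u_j>), so |<v, e_j>|^2 = <v, u_j>^2 / <u_j, u_j>.
Coefficients: <v, e_1> = 2/sqrt(5), <v, e_2> = -6/sqrt(30).
Square and sum: Σ |<v, e_j>|^2 = 2.
Compute ||v||^2 = v·v = 2.
Deficit = 2 − 2 = 0 ≥ 0, confirming Bessel's inequality. (The deficit equals ||v − Σ <v,e_j> e_j||^2, the squared distance from v to span{e_j}.)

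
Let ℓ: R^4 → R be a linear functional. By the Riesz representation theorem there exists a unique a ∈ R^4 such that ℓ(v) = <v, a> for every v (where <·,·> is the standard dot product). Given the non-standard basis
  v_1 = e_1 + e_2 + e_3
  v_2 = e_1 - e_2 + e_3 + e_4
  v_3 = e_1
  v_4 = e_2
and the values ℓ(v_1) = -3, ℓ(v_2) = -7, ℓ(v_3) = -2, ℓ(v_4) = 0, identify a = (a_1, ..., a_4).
a = (-2, 0, -1, -4)

Write a = (a_1, ..., a_4) in the standard basis. For each basis vector v_i, ℓ(v_i) = <v_i, a> is a linear equation in the a_j's. Collect the n equations into a matrix system V a = ℓ, where row i of V is v_i (expressed in the standard basis). Since V is invertible (lower-triangular with 1s on the diagonal, up to permutation), solve by back-substitution:
  V =
[[1, 1, 1, 0],
 [1, -1, 1, 1],
 [1, 0, 0, 0],
 [0, 1, 0, 0]]
  V a = (-3, -7, -2, 0)
Solving gives a = (-2, 0, -1, -4).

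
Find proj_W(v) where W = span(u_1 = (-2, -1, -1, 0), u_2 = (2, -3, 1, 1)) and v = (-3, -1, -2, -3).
proj_W(v) = (-149/43, -29/86, -149/86, -15/43)

Set up U = [u_1 | ... | u_2] ∈ R^(4×2). The projector onto W = col(U) is P = U (U^T U)^(-1) U^T.
Compute U^T U =
  [6, -2]
  [-2, 15],
and U^T v = (9, -8).
Solve U^T U · c = U^T v for the coefficients: c = (119/86, -15/43). The projection is proj_W(v) = U c.
Check: (v - proj_W(v)) · u_1 = 0  (should be 0).
Check: (v - proj_W(v)) · u_2 = 0  (should be 0).
Result: proj_W(v) = (-149/43, -29/86, -149/86, -15/43).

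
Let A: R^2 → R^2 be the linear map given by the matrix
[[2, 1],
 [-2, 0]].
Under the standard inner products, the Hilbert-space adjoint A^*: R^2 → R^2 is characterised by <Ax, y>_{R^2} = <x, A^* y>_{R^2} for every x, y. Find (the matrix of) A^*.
A^* = A^T =
[[2, -2],
 [1, 0]]

For real matrices with standard dot products, the defining identity <Ax, y> = <x, A^* y> gives (Ax)^T y = x^T (A^*) y, i.e. x^T A^T y = x^T (A^*) y. Since this holds for all x, y, we must have A^* = A^T. Therefore
A^* =
[[2, -2],
 [1, 0]].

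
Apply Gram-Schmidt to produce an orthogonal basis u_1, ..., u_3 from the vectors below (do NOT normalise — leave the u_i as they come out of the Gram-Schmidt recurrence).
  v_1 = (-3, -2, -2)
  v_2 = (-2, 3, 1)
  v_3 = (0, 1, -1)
Orthogonal basis:
  u_1 = (-3, -2, -2)
  u_2 = (-40/17, 47/17, 13/17)
  u_3 = (40/117, 70/117, -10/9)

Apply the Gram-Schmidt recurrence
  u_1 = v_1
  u_i = v_i − Σ_{j<i} ((v_i · u_j) / (u_j · u_j)) · u_j.

Step by step this gives:
  u_1 = (-3, -2, -2)
  u_2 = (-40/17, 47/17, 13/17)
  u_3 = (40/117, 70/117, -10/9)

Orthogonality check:
  u_2 · u_1 = 0 (should be 0)
  u_3 · u_1 = 0 (should be 0)
  u_3 · u_2 = 0 (should be 0)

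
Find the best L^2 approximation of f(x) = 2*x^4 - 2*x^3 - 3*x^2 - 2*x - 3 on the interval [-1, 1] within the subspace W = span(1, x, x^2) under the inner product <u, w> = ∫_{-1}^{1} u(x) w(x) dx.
g(x) = -9*x^2/7 - 16*x/5 - 111/35

The best approximation g ∈ W is the orthogonal projection of f onto W. Writing g = a_0 + a_1 x + a_2 x^2, the coefficients solve the normal equations G · a = b where
  G_{ij} = <φ_i, φ_j> and b_i = <f, φ_i>, with φ_0 = 1, φ_1 = x, φ_2 = x^2.
G =
  [2, 0, 2/3]
  [0, 2/3, 0]
  [2/3, 0, 2/5],
b = (-36/5, -32/15, -92/35).
Solving gives a_0 = -111/35, a_1 = -16/5, a_2 = -9/7, so
  g(x) = -9*x^2/7 - 16*x/5 - 111/35.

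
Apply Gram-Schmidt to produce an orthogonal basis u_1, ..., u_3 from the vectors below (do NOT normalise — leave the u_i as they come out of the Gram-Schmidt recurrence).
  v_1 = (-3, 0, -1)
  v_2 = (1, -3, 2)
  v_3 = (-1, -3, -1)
Orthogonal basis:
  u_1 = (-3, 0, -1)
  u_2 = (-1/2, -3, 3/2)
  u_3 = (63/115, -21/23, -189/115)

Apply the Gram-Schmidt recurrence
  u_1 = v_1
  u_i = v_i − Σ_{j<i} ((v_i · u_j) / (u_j · u_j)) · u_j.

Step by step this gives:
  u_1 = (-3, 0, -1)
  u_2 = (-1/2, -3, 3/2)
  u_3 = (63/115, -21/23, -189/115)

Orthogonality check:
  u_2 · u_1 = 0 (should be 0)
  u_3 · u_1 = 0 (should be 0)
  u_3 · u_2 = 0 (should be 0)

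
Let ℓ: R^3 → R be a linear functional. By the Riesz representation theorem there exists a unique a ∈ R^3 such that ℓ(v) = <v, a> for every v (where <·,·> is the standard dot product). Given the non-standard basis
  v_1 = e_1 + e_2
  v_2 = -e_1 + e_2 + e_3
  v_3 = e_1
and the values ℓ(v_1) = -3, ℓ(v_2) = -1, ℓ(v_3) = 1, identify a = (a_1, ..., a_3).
a = (1, -4, 4)

Write a = (a_1, ..., a_3) in the standard basis. For each basis vector v_i, ℓ(v_i) = <v_i, a> is a linear equation in the a_j's. Collect the n equations into a matrix system V a = ℓ, where row i of V is v_i (expressed in the standard basis). Since V is invertible (lower-triangular with 1s on the diagonal, up to permutation), solve by back-substitution:
  V =
[[1, 1, 0],
 [-1, 1, 1],
 [1, 0, 0]]
  V a = (-3, -1, 1)
Solving gives a = (1, -4, 4).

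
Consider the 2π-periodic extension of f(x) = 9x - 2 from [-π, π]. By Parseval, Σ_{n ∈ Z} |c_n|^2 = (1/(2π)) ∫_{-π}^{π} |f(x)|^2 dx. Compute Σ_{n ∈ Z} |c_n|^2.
Σ |c_n|^2 = 27π^2 + 4

Expand and integrate term by term over [-π, π]:
  ∫ (9x)^2 dx = 81·(2π^3/3); ∫ 2·9·(-2)·x dx = 0 (odd integrand); ∫ (-2)^2 dx = 4·2π.
So (1/(2π)) ∫_{-π}^{π} (9x - 2)^2 dx = 81π^2/3 + 4 = 27π^2 + 4.
Parseval ⇒ Σ |c_n|^2 = 27π^2 + 4.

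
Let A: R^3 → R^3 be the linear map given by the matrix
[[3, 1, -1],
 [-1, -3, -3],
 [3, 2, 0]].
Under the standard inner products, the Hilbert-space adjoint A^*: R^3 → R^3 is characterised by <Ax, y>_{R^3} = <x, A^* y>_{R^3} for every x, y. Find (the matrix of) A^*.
A^* = A^T =
[[3, -1, 3],
 [1, -3, 2],
 [-1, -3, 0]]

For real matrices with standard dot products, the defining identity <Ax, y> = <x, A^* y> gives (Ax)^T y = x^T (A^*) y, i.e. x^T A^T y = x^T (A^*) y. Since this holds for all x, y, we must have A^* = A^T. Therefore
A^* =
[[3, -1, 3],
 [1, -3, 2],
 [-1, -3, 0]].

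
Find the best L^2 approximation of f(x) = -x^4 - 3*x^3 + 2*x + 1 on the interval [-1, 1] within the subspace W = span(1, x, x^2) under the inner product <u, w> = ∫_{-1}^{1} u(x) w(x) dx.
g(x) = -6*x^2/7 + x/5 + 38/35

The best approximation g ∈ W is the orthogonal projection of f onto W. Writing g = a_0 + a_1 x + a_2 x^2, the coefficients solve the normal equations G · a = b where
  G_{ij} = <φ_i, φ_j> and b_i = <f, φ_i>, with φ_0 = 1, φ_1 = x, φ_2 = x^2.
G =
  [2, 0, 2/3]
  [0, 2/3, 0]
  [2/3, 0, 2/5],
b = (8/5, 2/15, 8/21).
Solving gives a_0 = 38/35, a_1 = 1/5, a_2 = -6/7, so
  g(x) = -6*x^2/7 + x/5 + 38/35.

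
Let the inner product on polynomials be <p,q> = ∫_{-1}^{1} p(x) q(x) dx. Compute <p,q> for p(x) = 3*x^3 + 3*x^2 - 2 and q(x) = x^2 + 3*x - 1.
<p,q> = 82/15

Expand the product: p(x)·q(x) = 3*x^5 + 12*x^4 + 6*x^3 - 5*x^2 - 6*x + 2.
∫_{-1}^{1} of each monomial x^k gives [2/(k+1) if k even, 0 if k odd]. Integrating term-by-term (or equivalently evaluating the antiderivative F(x) = x^6/2 + 12*x^5/5 + 3*x^4/2 - 5*x^3/3 - 3*x^2 + 2*x at the endpoints):
  F(1) − F(−1) = 26/15 − (-56/15) = 82/15.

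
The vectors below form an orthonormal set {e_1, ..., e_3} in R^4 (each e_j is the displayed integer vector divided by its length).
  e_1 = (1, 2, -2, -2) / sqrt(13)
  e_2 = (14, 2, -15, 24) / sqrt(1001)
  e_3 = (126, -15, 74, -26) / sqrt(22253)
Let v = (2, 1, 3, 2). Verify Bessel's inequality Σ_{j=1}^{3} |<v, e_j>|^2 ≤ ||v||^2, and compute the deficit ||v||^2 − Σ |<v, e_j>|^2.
Σ |<v, e_j>|^2 = 3266/289; ||v||^2 = 18; deficit = 1936/289

Write each e_j = u_j / sqrt(<u_j, u_j>) where u_j is the displayed integer vector. Then <v, e_j> = <v, u_j> / sqrt(<u_j, u_j>), so |<v, e_j>|^2 = <v, u_j>^2 / <u_j, u_j>.
Coefficients: <v, e_1> = -6/sqrt(13), <v, e_2> = 33/sqrt(1001), <v, e_3> = 407/sqrt(22253).
Square and sum: Σ |<v, e_j>|^2 = 3266/289.
Compute ||v||^2 = v·v = 18.
Deficit = 18 − 3266/289 = 1936/289 ≥ 0, confirming Bessel's inequality. (The deficit equals ||v − Σ <v,e_j> e_j||^2, the squared distance from v to span{e_j}.)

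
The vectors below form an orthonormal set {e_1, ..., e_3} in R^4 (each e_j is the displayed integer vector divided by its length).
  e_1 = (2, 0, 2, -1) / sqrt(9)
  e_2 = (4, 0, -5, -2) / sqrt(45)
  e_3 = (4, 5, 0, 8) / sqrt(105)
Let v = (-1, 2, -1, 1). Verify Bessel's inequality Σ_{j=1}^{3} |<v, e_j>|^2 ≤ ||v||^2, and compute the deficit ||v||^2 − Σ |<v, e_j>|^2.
Σ |<v, e_j>|^2 = 14/3; ||v||^2 = 7; deficit = 7/3

Write each e_j = u_j / sqrt(<u_j, u_j>) where u_j is the displayed integer vector. Then <v, e_j> = <v, u_j> / sqrt(<u_j, u_j>), so |<v, e_j>|^2 = <v, u_j>^2 / <u_j, u_j>.
Coefficients: <v, e_1> = -5/sqrt(9), <v, e_2> = -1/sqrt(45), <v, e_3> = 14/sqrt(105).
Square and sum: Σ |<v, e_j>|^2 = 14/3.
Compute ||v||^2 = v·v = 7.
Deficit = 7 − 14/3 = 7/3 ≥ 0, confirming Bessel's inequality. (The deficit equals ||v − Σ <v,e_j> e_j||^2, the squared distance from v to span{e_j}.)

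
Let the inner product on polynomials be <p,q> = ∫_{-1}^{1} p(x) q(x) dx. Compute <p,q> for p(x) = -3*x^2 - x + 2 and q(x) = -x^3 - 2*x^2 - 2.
<p,q> = -58/15

Expand the product: p(x)·q(x) = 3*x^5 + 7*x^4 + 2*x^2 + 2*x - 4.
∫_{-1}^{1} of each monomial x^k gives [2/(k+1) if k even, 0 if k odd]. Integrating term-by-term (or equivalently evaluating the antiderivative F(x) = x^6/2 + 7*x^5/5 + 2*x^3/3 + x^2 - 4*x at the endpoints):
  F(1) − F(−1) = -13/30 − (103/30) = -58/15.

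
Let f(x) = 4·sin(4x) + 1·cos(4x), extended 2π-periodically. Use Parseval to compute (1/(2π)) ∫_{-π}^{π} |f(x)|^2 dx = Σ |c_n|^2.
Σ |c_n|^2 = 17/2

Expand |f|^2 and use orthogonality of {sin(nx), cos(mx)} on [-π, π]:
  ∫_{-π}^{π} sin(nx)^2 dx = π, ∫ cos(mx)^2 dx = π, and cross terms integrate to 0.
So ∫_{-π}^{π} f(x)^2 dx = 4^2 · π + 1^2 · π = (16 + 1)π.
Divide by 2π: (16 + 1)/2 = 17/2.
By Parseval, this equals Σ |c_n|^2.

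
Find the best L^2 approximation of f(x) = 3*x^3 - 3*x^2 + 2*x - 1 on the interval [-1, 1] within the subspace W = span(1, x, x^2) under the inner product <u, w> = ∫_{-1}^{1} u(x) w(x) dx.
g(x) = -3*x^2 + 19*x/5 - 1

The best approximation g ∈ W is the orthogonal projection of f onto W. Writing g = a_0 + a_1 x + a_2 x^2, the coefficients solve the normal equations G · a = b where
  G_{ij} = <φ_i, φ_j> and b_i = <f, φ_i>, with φ_0 = 1, φ_1 = x, φ_2 = x^2.
G =
  [2, 0, 2/3]
  [0, 2/3, 0]
  [2/3, 0, 2/5],
b = (-4, 38/15, -28/15).
Solving gives a_0 = -1, a_1 = 19/5, a_2 = -3, so
  g(x) = -3*x^2 + 19*x/5 - 1.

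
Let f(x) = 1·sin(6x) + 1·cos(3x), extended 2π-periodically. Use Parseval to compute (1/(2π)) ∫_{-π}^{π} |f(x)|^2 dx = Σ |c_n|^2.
Σ |c_n|^2 = 1

Expand |f|^2 and use orthogonality of {sin(nx), cos(mx)} on [-π, π]:
  ∫_{-π}^{π} sin(nx)^2 dx = π, ∫ cos(mx)^2 dx = π, and cross terms integrate to 0.
So ∫_{-π}^{π} f(x)^2 dx = 1^2 · π + 1^2 · π = (1 + 1)π.
Divide by 2π: (1 + 1)/2 = 1.
By Parseval, this equals Σ |c_n|^2.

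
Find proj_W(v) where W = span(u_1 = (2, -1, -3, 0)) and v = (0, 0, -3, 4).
proj_W(v) = (9/7, -9/14, -27/14, 0)

Set up U = [u_1 | ... | u_1] ∈ R^(4×1). The projector onto W = col(U) is P = U (U^T U)^(-1) U^T.
Compute U^T U =
  [14],
and U^T v = (9).
Solve U^T U · c = U^T v for the coefficients: c = (9/14). The projection is proj_W(v) = U c.
Check: (v - proj_W(v)) · u_1 = 0  (should be 0).
Result: proj_W(v) = (9/7, -9/14, -27/14, 0).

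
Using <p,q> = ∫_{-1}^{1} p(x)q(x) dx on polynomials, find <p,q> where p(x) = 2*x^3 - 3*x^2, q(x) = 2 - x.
<p,q> = -24/5

Expand the product: p(x)·q(x) = -2*x^4 + 7*x^3 - 6*x^2.
∫_{-1}^{1} of each monomial x^k gives [2/(k+1) if k even, 0 if k odd]. Integrating term-by-term (or equivalently evaluating the antiderivative F(x) = -2*x^5/5 + 7*x^4/4 - 2*x^3 at the endpoints):
  F(1) − F(−1) = -13/20 − (83/20) = -24/5.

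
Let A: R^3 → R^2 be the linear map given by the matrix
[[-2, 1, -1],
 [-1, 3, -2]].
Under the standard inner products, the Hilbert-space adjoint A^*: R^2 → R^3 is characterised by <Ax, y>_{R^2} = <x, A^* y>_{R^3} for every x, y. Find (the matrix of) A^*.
A^* = A^T =
[[-2, -1],
 [1, 3],
 [-1, -2]]

For real matrices with standard dot products, the defining identity <Ax, y> = <x, A^* y> gives (Ax)^T y = x^T (A^*) y, i.e. x^T A^T y = x^T (A^*) y. Since this holds for all x, y, we must have A^* = A^T. Therefore
A^* =
[[-2, -1],
 [1, 3],
 [-1, -2]].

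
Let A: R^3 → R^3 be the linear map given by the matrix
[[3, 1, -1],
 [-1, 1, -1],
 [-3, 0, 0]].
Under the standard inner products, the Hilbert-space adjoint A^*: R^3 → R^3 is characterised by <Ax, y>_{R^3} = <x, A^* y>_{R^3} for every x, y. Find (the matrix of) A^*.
A^* = A^T =
[[3, -1, -3],
 [1, 1, 0],
 [-1, -1, 0]]

For real matrices with standard dot products, the defining identity <Ax, y> = <x, A^* y> gives (Ax)^T y = x^T (A^*) y, i.e. x^T A^T y = x^T (A^*) y. Since this holds for all x, y, we must have A^* = A^T. Therefore
A^* =
[[3, -1, -3],
 [1, 1, 0],
 [-1, -1, 0]].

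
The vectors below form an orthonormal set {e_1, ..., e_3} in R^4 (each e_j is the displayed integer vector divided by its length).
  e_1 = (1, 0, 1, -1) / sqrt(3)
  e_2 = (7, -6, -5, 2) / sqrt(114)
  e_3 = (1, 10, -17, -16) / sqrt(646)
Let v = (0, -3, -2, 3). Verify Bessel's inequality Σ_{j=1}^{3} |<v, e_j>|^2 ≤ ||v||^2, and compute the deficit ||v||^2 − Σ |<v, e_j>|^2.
Σ |<v, e_j>|^2 = 365/17; ||v||^2 = 22; deficit = 9/17

Write each e_j = u_j / sqrt(<u_j, u_j>) where u_j is the displayed integer vector. Then <v, e_j> = <v, u_j> / sqrt(<u_j, u_j>), so |<v, e_j>|^2 = <v, u_j>^2 / <u_j, u_j>.
Coefficients: <v, e_1> = -5/sqrt(3), <v, e_2> = 34/sqrt(114), <v, e_3> = -44/sqrt(646).
Square and sum: Σ |<v, e_j>|^2 = 365/17.
Compute ||v||^2 = v·v = 22.
Deficit = 22 − 365/17 = 9/17 ≥ 0, confirming Bessel's inequality. (The deficit equals ||v − Σ <v,e_j> e_j||^2, the squared distance from v to span{e_j}.)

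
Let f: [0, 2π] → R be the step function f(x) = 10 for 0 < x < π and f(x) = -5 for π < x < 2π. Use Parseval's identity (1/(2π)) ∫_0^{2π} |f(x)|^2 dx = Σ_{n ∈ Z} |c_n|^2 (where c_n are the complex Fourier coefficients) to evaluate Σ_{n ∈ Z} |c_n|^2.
Σ |c_n|^2 = 125/2

Parseval equates the L^2 energy of f (normalised by 1/(2π)) with the ℓ^2 sum of its Fourier coefficients: (1/(2π)) ∫_0^{2π} |f|^2 = Σ |c_n|^2.
Compute the left side: (1/(2π)) [∫_0^π 10^2 dx + ∫_π^{2π} (-5)^2 dx] = (1/(2π)) · (100π + 25π) = (100 + 25)/2 = 125/2.
So Σ_{n ∈ Z} |c_n|^2 = 125/2.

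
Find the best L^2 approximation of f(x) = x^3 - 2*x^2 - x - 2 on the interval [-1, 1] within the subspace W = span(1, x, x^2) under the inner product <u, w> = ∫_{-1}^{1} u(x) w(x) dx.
g(x) = -2*x^2 - 2*x/5 - 2

The best approximation g ∈ W is the orthogonal projection of f onto W. Writing g = a_0 + a_1 x + a_2 x^2, the coefficients solve the normal equations G · a = b where
  G_{ij} = <φ_i, φ_j> and b_i = <f, φ_i>, with φ_0 = 1, φ_1 = x, φ_2 = x^2.
G =
  [2, 0, 2/3]
  [0, 2/3, 0]
  [2/3, 0, 2/5],
b = (-16/3, -4/15, -32/15).
Solving gives a_0 = -2, a_1 = -2/5, a_2 = -2, so
  g(x) = -2*x^2 - 2*x/5 - 2.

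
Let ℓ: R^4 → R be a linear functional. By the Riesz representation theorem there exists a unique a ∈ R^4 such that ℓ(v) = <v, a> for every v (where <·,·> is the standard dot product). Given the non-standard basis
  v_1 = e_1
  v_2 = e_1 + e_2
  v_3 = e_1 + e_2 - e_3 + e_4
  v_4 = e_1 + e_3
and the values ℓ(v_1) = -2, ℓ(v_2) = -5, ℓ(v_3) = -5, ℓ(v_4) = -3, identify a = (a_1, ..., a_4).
a = (-2, -3, -1, -1)

Write a = (a_1, ..., a_4) in the standard basis. For each basis vector v_i, ℓ(v_i) = <v_i, a> is a linear equation in the a_j's. Collect the n equations into a matrix system V a = ℓ, where row i of V is v_i (expressed in the standard basis). Since V is invertible (lower-triangular with 1s on the diagonal, up to permutation), solve by back-substitution:
  V =
[[1, 0, 0, 0],
 [1, 1, 0, 0],
 [1, 1, -1, 1],
 [1, 0, 1, 0]]
  V a = (-2, -5, -5, -3)
Solving gives a = (-2, -3, -1, -1).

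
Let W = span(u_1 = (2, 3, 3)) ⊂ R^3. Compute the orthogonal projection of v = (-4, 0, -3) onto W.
proj_W(v) = (-17/11, -51/22, -51/22)

Set up U = [u_1 | ... | u_1] ∈ R^(3×1). The projector onto W = col(U) is P = U (U^T U)^(-1) U^T.
Compute U^T U =
  [22],
and U^T v = (-17).
Solve U^T U · c = U^T v for the coefficients: c = (-17/22). The projection is proj_W(v) = U c.
Check: (v - proj_W(v)) · u_1 = 0  (should be 0).
Result: proj_W(v) = (-17/11, -51/22, -51/22).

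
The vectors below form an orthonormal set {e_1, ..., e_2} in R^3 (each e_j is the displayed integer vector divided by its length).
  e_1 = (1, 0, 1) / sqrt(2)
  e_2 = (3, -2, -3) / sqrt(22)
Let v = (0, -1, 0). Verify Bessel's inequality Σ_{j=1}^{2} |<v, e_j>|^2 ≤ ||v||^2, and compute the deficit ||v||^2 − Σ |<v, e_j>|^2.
Σ |<v, e_j>|^2 = 2/11; ||v||^2 = 1; deficit = 9/11

Write each e_j = u_j / sqrt(<u_j, u_j>) where u_j is the displayed integer vector. Then <v, e_j> = <v, u_j> / sqrt(<u_j, u_j>), so |<v, e_j>|^2 = <v, u_j>^2 / <u_j, u_j>.
Coefficients: <v, e_1> = 0/sqrt(2), <v, e_2> = 2/sqrt(22).
Square and sum: Σ |<v, e_j>|^2 = 2/11.
Compute ||v||^2 = v·v = 1.
Deficit = 1 − 2/11 = 9/11 ≥ 0, confirming Bessel's inequality. (The deficit equals ||v − Σ <v,e_j> e_j||^2, the squared distance from v to span{e_j}.)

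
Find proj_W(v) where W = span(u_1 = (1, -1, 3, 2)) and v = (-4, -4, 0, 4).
proj_W(v) = (8/15, -8/15, 8/5, 16/15)

Set up U = [u_1 | ... | u_1] ∈ R^(4×1). The projector onto W = col(U) is P = U (U^T U)^(-1) U^T.
Compute U^T U =
  [15],
and U^T v = (8).
Solve U^T U · c = U^T v for the coefficients: c = (8/15). The projection is proj_W(v) = U c.
Check: (v - proj_W(v)) · u_1 = 0  (should be 0).
Result: proj_W(v) = (8/15, -8/15, 8/5, 16/15).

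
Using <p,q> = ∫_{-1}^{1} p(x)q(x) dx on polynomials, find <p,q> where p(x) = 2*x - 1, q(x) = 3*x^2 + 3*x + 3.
<p,q> = -4

Expand the product: p(x)·q(x) = 6*x^3 + 3*x^2 + 3*x - 3.
∫_{-1}^{1} of each monomial x^k gives [2/(k+1) if k even, 0 if k odd]. Integrating term-by-term (or equivalently evaluating the antiderivative F(x) = 3*x^4/2 + x^3 + 3*x^2/2 - 3*x at the endpoints):
  F(1) − F(−1) = 1 − (5) = -4.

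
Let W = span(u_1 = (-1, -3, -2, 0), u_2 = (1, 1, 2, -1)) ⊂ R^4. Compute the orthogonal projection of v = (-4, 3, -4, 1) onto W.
proj_W(v) = (-57/34, 61/34, -57/17, 58/17)

Set up U = [u_1 | ... | u_2] ∈ R^(4×2). The projector onto W = col(U) is P = U (U^T U)^(-1) U^T.
Compute U^T U =
  [14, -8]
  [-8, 7],
and U^T v = (3, -10).
Solve U^T U · c = U^T v for the coefficients: c = (-59/34, -58/17). The projection is proj_W(v) = U c.
Check: (v - proj_W(v)) · u_1 = 0  (should be 0).
Check: (v - proj_W(v)) · u_2 = 0  (should be 0).
Result: proj_W(v) = (-57/34, 61/34, -57/17, 58/17).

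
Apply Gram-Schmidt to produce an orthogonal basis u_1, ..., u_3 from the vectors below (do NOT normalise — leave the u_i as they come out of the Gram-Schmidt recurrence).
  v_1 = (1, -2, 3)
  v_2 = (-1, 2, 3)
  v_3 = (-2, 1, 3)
Orthogonal basis:
  u_1 = (1, -2, 3)
  u_2 = (-9/7, 18/7, 15/7)
  u_3 = (-6/5, -3/5, 0)

Apply the Gram-Schmidt recurrence
  u_1 = v_1
  u_i = v_i − Σ_{j<i} ((v_i · u_j) / (u_j · u_j)) · u_j.

Step by step this gives:
  u_1 = (1, -2, 3)
  u_2 = (-9/7, 18/7, 15/7)
  u_3 = (-6/5, -3/5, 0)

Orthogonality check:
  u_2 · u_1 = 0 (should be 0)
  u_3 · u_1 = 0 (should be 0)
  u_3 · u_2 = 0 (should be 0)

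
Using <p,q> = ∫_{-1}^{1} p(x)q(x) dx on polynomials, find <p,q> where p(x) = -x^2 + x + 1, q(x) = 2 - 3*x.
<p,q> = 2/3

Expand the product: p(x)·q(x) = 3*x^3 - 5*x^2 - x + 2.
∫_{-1}^{1} of each monomial x^k gives [2/(k+1) if k even, 0 if k odd]. Integrating term-by-term (or equivalently evaluating the antiderivative F(x) = 3*x^4/4 - 5*x^3/3 - x^2/2 + 2*x at the endpoints):
  F(1) − F(−1) = 7/12 − (-1/12) = 2/3.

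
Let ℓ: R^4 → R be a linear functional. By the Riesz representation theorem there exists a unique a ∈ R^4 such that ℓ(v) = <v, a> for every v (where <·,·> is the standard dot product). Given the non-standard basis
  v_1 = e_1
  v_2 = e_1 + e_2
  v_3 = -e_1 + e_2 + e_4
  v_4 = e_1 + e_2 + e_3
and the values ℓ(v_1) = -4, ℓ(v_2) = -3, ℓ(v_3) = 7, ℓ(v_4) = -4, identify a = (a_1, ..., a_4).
a = (-4, 1, -1, 2)

Write a = (a_1, ..., a_4) in the standard basis. For each basis vector v_i, ℓ(v_i) = <v_i, a> is a linear equation in the a_j's. Collect the n equations into a matrix system V a = ℓ, where row i of V is v_i (expressed in the standard basis). Since V is invertible (lower-triangular with 1s on the diagonal, up to permutation), solve by back-substitution:
  V =
[[1, 0, 0, 0],
 [1, 1, 0, 0],
 [-1, 1, 0, 1],
 [1, 1, 1, 0]]
  V a = (-4, -3, 7, -4)
Solving gives a = (-4, 1, -1, 2).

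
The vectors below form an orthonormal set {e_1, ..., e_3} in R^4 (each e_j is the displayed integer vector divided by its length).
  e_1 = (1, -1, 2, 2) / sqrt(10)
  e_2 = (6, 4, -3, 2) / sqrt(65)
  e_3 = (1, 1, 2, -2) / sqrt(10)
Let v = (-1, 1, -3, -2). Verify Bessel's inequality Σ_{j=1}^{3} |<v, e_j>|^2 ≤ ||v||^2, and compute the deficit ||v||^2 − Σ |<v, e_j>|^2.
Σ |<v, e_j>|^2 = 971/65; ||v||^2 = 15; deficit = 4/65

Write each e_j = u_j / sqrt(<u_j, u_j>) where u_j is the displayed integer vector. Then <v, e_j> = <v, u_j> / sqrt(<u_j, u_j>), so |<v, e_j>|^2 = <v, u_j>^2 / <u_j, u_j>.
Coefficients: <v, e_1> = -12/sqrt(10), <v, e_2> = 3/sqrt(65), <v, e_3> = -2/sqrt(10).
Square and sum: Σ |<v, e_j>|^2 = 971/65.
Compute ||v||^2 = v·v = 15.
Deficit = 15 − 971/65 = 4/65 ≥ 0, confirming Bessel's inequality. (The deficit equals ||v − Σ <v,e_j> e_j||^2, the squared distance from v to span{e_j}.)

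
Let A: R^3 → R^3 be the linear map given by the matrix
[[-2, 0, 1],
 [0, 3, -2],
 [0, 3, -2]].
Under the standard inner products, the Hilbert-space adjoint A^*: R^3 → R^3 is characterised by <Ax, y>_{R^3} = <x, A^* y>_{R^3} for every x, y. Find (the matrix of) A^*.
A^* = A^T =
[[-2, 0, 0],
 [0, 3, 3],
 [1, -2, -2]]

For real matrices with standard dot products, the defining identity <Ax, y> = <x, A^* y> gives (Ax)^T y = x^T (A^*) y, i.e. x^T A^T y = x^T (A^*) y. Since this holds for all x, y, we must have A^* = A^T. Therefore
A^* =
[[-2, 0, 0],
 [0, 3, 3],
 [1, -2, -2]].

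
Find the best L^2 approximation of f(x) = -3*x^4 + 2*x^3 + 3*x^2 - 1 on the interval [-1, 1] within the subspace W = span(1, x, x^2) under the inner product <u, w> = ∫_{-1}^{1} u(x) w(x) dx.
g(x) = 3*x^2/7 + 6*x/5 - 26/35

The best approximation g ∈ W is the orthogonal projection of f onto W. Writing g = a_0 + a_1 x + a_2 x^2, the coefficients solve the normal equations G · a = b where
  G_{ij} = <φ_i, φ_j> and b_i = <f, φ_i>, with φ_0 = 1, φ_1 = x, φ_2 = x^2.
G =
  [2, 0, 2/3]
  [0, 2/3, 0]
  [2/3, 0, 2/5],
b = (-6/5, 4/5, -34/105).
Solving gives a_0 = -26/35, a_1 = 6/5, a_2 = 3/7, so
  g(x) = 3*x^2/7 + 6*x/5 - 26/35.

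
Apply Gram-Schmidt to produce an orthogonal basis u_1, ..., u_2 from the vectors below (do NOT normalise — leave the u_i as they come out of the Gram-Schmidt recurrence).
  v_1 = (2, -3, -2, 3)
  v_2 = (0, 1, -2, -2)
Orthogonal basis:
  u_1 = (2, -3, -2, 3)
  u_2 = (5/13, 11/26, -31/13, -37/26)

Apply the Gram-Schmidt recurrence
  u_1 = v_1
  u_i = v_i − Σ_{j<i} ((v_i · u_j) / (u_j · u_j)) · u_j.

Step by step this gives:
  u_1 = (2, -3, -2, 3)
  u_2 = (5/13, 11/26, -31/13, -37/26)

Orthogonality check:
  u_2 · u_1 = 0 (should be 0)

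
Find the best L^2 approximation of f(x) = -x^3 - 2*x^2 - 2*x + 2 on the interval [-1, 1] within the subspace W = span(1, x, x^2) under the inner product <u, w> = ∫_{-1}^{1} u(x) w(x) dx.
g(x) = -2*x^2 - 13*x/5 + 2

The best approximation g ∈ W is the orthogonal projection of f onto W. Writing g = a_0 + a_1 x + a_2 x^2, the coefficients solve the normal equations G · a = b where
  G_{ij} = <φ_i, φ_j> and b_i = <f, φ_i>, with φ_0 = 1, φ_1 = x, φ_2 = x^2.
G =
  [2, 0, 2/3]
  [0, 2/3, 0]
  [2/3, 0, 2/5],
b = (8/3, -26/15, 8/15).
Solving gives a_0 = 2, a_1 = -13/5, a_2 = -2, so
  g(x) = -2*x^2 - 13*x/5 + 2.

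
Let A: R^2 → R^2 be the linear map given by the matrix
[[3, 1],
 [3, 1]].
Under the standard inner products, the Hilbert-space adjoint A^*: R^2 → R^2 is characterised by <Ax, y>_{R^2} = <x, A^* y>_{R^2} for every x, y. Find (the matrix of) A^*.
A^* = A^T =
[[3, 3],
 [1, 1]]

For real matrices with standard dot products, the defining identity <Ax, y> = <x, A^* y> gives (Ax)^T y = x^T (A^*) y, i.e. x^T A^T y = x^T (A^*) y. Since this holds for all x, y, we must have A^* = A^T. Therefore
A^* =
[[3, 3],
 [1, 1]].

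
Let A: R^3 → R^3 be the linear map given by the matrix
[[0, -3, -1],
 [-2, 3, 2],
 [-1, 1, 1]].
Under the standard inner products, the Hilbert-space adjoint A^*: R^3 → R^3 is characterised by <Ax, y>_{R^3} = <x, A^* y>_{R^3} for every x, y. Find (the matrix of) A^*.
A^* = A^T =
[[0, -2, -1],
 [-3, 3, 1],
 [-1, 2, 1]]

For real matrices with standard dot products, the defining identity <Ax, y> = <x, A^* y> gives (Ax)^T y = x^T (A^*) y, i.e. x^T A^T y = x^T (A^*) y. Since this holds for all x, y, we must have A^* = A^T. Therefore
A^* =
[[0, -2, -1],
 [-3, 3, 1],
 [-1, 2, 1]].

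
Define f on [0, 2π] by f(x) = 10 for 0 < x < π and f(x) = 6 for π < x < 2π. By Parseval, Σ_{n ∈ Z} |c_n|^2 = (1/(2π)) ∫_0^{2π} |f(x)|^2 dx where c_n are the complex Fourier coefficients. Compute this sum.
Σ |c_n|^2 = 68

Parseval equates the L^2 energy of f (normalised by 1/(2π)) with the ℓ^2 sum of its Fourier coefficients: (1/(2π)) ∫_0^{2π} |f|^2 = Σ |c_n|^2.
Compute the left side: (1/(2π)) [∫_0^π 10^2 dx + ∫_π^{2π} 6^2 dx] = (1/(2π)) · (100π + 36π) = (100 + 36)/2 = 68.
So Σ_{n ∈ Z} |c_n|^2 = 68.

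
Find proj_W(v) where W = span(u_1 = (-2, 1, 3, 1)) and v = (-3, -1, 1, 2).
proj_W(v) = (-4/3, 2/3, 2, 2/3)

Set up U = [u_1 | ... | u_1] ∈ R^(4×1). The projector onto W = col(U) is P = U (U^T U)^(-1) U^T.
Compute U^T U =
  [15],
and U^T v = (10).
Solve U^T U · c = U^T v for the coefficients: c = (2/3). The projection is proj_W(v) = U c.
Check: (v - proj_W(v)) · u_1 = 0  (should be 0).
Result: proj_W(v) = (-4/3, 2/3, 2, 2/3).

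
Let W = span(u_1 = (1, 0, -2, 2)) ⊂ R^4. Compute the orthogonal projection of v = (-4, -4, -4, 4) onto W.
proj_W(v) = (4/3, 0, -8/3, 8/3)

Set up U = [u_1 | ... | u_1] ∈ R^(4×1). The projector onto W = col(U) is P = U (U^T U)^(-1) U^T.
Compute U^T U =
  [9],
and U^T v = (12).
Solve U^T U · c = U^T v for the coefficients: c = (4/3). The projection is proj_W(v) = U c.
Check: (v - proj_W(v)) · u_1 = 0  (should be 0).
Result: proj_W(v) = (4/3, 0, -8/3, 8/3).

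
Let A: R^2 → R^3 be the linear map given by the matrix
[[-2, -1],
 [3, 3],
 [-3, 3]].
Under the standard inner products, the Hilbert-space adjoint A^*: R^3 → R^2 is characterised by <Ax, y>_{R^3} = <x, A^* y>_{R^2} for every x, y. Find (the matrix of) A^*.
A^* = A^T =
[[-2, 3, -3],
 [-1, 3, 3]]

For real matrices with standard dot products, the defining identity <Ax, y> = <x, A^* y> gives (Ax)^T y = x^T (A^*) y, i.e. x^T A^T y = x^T (A^*) y. Since this holds for all x, y, we must have A^* = A^T. Therefore
A^* =
[[-2, 3, -3],
 [-1, 3, 3]].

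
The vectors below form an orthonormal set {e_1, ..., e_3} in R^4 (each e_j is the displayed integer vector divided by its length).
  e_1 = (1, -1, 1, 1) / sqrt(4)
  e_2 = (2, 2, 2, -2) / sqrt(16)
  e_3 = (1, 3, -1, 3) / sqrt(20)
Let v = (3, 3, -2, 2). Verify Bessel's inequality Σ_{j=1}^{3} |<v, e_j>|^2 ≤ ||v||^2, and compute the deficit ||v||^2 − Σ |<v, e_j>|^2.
Σ |<v, e_j>|^2 = 21; ||v||^2 = 26; deficit = 5

Write each e_j = u_j / sqrt(<u_j, u_j>) where u_j is the displayed integer vector. Then <v, e_j> = <v, u_j> / sqrt(<u_j, u_j>), so |<v, e_j>|^2 = <v, u_j>^2 / <u_j, u_j>.
Coefficients: <v, e_1> = 0/sqrt(4), <v, e_2> = 4/sqrt(16), <v, e_3> = 20/sqrt(20).
Square and sum: Σ |<v, e_j>|^2 = 21.
Compute ||v||^2 = v·v = 26.
Deficit = 26 − 21 = 5 ≥ 0, confirming Bessel's inequality. (The deficit equals ||v − Σ <v,e_j> e_j||^2, the squared distance from v to span{e_j}.)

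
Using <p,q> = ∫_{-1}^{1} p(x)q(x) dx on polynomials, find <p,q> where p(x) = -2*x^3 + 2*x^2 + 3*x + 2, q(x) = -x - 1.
<p,q> = -98/15

Expand the product: p(x)·q(x) = 2*x^4 - 5*x^2 - 5*x - 2.
∫_{-1}^{1} of each monomial x^k gives [2/(k+1) if k even, 0 if k odd]. Integrating term-by-term (or equivalently evaluating the antiderivative F(x) = 2*x^5/5 - 5*x^3/3 - 5*x^2/2 - 2*x at the endpoints):
  F(1) − F(−1) = -173/30 − (23/30) = -98/15.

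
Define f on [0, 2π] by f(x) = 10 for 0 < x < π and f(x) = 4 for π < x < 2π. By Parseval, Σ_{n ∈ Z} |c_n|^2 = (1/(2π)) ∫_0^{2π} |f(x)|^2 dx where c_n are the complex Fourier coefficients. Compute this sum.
Σ |c_n|^2 = 58

Parseval equates the L^2 energy of f (normalised by 1/(2π)) with the ℓ^2 sum of its Fourier coefficients: (1/(2π)) ∫_0^{2π} |f|^2 = Σ |c_n|^2.
Compute the left side: (1/(2π)) [∫_0^π 10^2 dx + ∫_π^{2π} 4^2 dx] = (1/(2π)) · (100π + 16π) = (100 + 16)/2 = 58.
So Σ_{n ∈ Z} |c_n|^2 = 58.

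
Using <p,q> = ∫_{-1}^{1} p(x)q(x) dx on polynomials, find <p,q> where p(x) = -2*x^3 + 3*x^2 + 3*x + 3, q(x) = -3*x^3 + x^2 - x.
<p,q> = 4/35

Expand the product: p(x)·q(x) = 6*x^6 - 11*x^5 - 4*x^4 - 9*x^3 - 3*x.
∫_{-1}^{1} of each monomial x^k gives [2/(k+1) if k even, 0 if k odd]. Integrating term-by-term (or equivalently evaluating the antiderivative F(x) = 6*x^7/7 - 11*x^6/6 - 4*x^5/5 - 9*x^4/4 - 3*x^2/2 at the endpoints):
  F(1) − F(−1) = -2321/420 − (-2369/420) = 4/35.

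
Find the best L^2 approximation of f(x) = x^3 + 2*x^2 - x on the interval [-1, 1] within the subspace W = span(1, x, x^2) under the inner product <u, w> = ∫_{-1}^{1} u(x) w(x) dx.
g(x) = 2*x^2 - 2*x/5

The best approximation g ∈ W is the orthogonal projection of f onto W. Writing g = a_0 + a_1 x + a_2 x^2, the coefficients solve the normal equations G · a = b where
  G_{ij} = <φ_i, φ_j> and b_i = <f, φ_i>, with φ_0 = 1, φ_1 = x, φ_2 = x^2.
G =
  [2, 0, 2/3]
  [0, 2/3, 0]
  [2/3, 0, 2/5],
b = (4/3, -4/15, 4/5).
Solving gives a_0 = 0, a_1 = -2/5, a_2 = 2, so
  g(x) = 2*x^2 - 2*x/5.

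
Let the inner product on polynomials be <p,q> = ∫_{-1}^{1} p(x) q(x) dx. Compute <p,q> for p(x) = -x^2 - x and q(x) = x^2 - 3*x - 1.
<p,q> = 34/15

Expand the product: p(x)·q(x) = -x^4 + 2*x^3 + 4*x^2 + x.
∫_{-1}^{1} of each monomial x^k gives [2/(k+1) if k even, 0 if k odd]. Integrating term-by-term (or equivalently evaluating the antiderivative F(x) = -x^5/5 + x^4/2 + 4*x^3/3 + x^2/2 at the endpoints):
  F(1) − F(−1) = 32/15 − (-2/15) = 34/15.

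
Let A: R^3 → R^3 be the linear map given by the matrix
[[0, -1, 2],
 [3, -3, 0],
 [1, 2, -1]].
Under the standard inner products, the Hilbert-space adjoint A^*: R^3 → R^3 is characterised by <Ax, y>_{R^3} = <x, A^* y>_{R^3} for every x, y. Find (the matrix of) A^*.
A^* = A^T =
[[0, 3, 1],
 [-1, -3, 2],
 [2, 0, -1]]

For real matrices with standard dot products, the defining identity <Ax, y> = <x, A^* y> gives (Ax)^T y = x^T (A^*) y, i.e. x^T A^T y = x^T (A^*) y. Since this holds for all x, y, we must have A^* = A^T. Therefore
A^* =
[[0, 3, 1],
 [-1, -3, 2],
 [2, 0, -1]].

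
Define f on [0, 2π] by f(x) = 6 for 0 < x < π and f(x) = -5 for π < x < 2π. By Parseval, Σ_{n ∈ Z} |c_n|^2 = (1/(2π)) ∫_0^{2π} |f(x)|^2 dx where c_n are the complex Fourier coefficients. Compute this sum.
Σ |c_n|^2 = 61/2

Parseval equates the L^2 energy of f (normalised by 1/(2π)) with the ℓ^2 sum of its Fourier coefficients: (1/(2π)) ∫_0^{2π} |f|^2 = Σ |c_n|^2.
Compute the left side: (1/(2π)) [∫_0^π 6^2 dx + ∫_π^{2π} (-5)^2 dx] = (1/(2π)) · (36π + 25π) = (36 + 25)/2 = 61/2.
So Σ_{n ∈ Z} |c_n|^2 = 61/2.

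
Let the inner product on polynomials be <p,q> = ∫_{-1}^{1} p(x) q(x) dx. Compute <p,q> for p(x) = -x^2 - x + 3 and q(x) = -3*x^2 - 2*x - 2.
<p,q> = -212/15

Expand the product: p(x)·q(x) = 3*x^4 + 5*x^3 - 5*x^2 - 4*x - 6.
∫_{-1}^{1} of each monomial x^k gives [2/(k+1) if k even, 0 if k odd]. Integrating term-by-term (or equivalently evaluating the antiderivative F(x) = 3*x^5/5 + 5*x^4/4 - 5*x^3/3 - 2*x^2 - 6*x at the endpoints):
  F(1) − F(−1) = -469/60 − (379/60) = -212/15.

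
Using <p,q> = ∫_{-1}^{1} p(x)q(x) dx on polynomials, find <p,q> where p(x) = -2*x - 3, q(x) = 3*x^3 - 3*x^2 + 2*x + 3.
<p,q> = -256/15

Expand the product: p(x)·q(x) = -6*x^4 - 3*x^3 + 5*x^2 - 12*x - 9.
∫_{-1}^{1} of each monomial x^k gives [2/(k+1) if k even, 0 if k odd]. Integrating term-by-term (or equivalently evaluating the antiderivative F(x) = -6*x^5/5 - 3*x^4/4 + 5*x^3/3 - 6*x^2 - 9*x at the endpoints):
  F(1) − F(−1) = -917/60 − (107/60) = -256/15.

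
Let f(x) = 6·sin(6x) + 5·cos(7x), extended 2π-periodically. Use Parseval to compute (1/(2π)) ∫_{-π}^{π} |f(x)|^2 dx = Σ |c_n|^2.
Σ |c_n|^2 = 61/2

Expand |f|^2 and use orthogonality of {sin(nx), cos(mx)} on [-π, π]:
  ∫_{-π}^{π} sin(nx)^2 dx = π, ∫ cos(mx)^2 dx = π, and cross terms integrate to 0.
So ∫_{-π}^{π} f(x)^2 dx = 6^2 · π + 5^2 · π = (36 + 25)π.
Divide by 2π: (36 + 25)/2 = 61/2.
By Parseval, this equals Σ |c_n|^2.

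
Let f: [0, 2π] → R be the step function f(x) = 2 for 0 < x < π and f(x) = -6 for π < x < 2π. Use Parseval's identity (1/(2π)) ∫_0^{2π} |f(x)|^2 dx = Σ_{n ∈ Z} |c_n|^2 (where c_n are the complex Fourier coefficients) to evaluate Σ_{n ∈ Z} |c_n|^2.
Σ |c_n|^2 = 20

Parseval equates the L^2 energy of f (normalised by 1/(2π)) with the ℓ^2 sum of its Fourier coefficients: (1/(2π)) ∫_0^{2π} |f|^2 = Σ |c_n|^2.
Compute the left side: (1/(2π)) [∫_0^π 2^2 dx + ∫_π^{2π} (-6)^2 dx] = (1/(2π)) · (4π + 36π) = (4 + 36)/2 = 20.
So Σ_{n ∈ Z} |c_n|^2 = 20.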